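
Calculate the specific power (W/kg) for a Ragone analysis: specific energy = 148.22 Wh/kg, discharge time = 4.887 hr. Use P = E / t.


P_specific = E / t = 148.22 / 4.887 = 30.33 W/kg

30.33 W/kg


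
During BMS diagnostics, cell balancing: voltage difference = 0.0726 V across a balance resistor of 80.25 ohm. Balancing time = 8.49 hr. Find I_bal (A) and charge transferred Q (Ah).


First, Ohm's law: I_bal = 0.0726 V / 80.25 ohm = 9.0467e-04 A
Then Q = I * t = 9.0467e-04 A * 8.49 hr = 0.007681 Ah

I=9.0467e-04 A, Q=0.007681 Ah


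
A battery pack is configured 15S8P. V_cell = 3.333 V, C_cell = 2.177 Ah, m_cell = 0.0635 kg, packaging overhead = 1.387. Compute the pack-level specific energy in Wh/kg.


Step 1: V_pack = 15 * 3.333 = 49.995 V
Step 2: C_pack = 8 * 2.177 = 17.416 Ah
Step 3: E_pack = V_pack * C_pack = 49.995 * 17.416 = 870.71 Wh
Step 4: m_pack = 15 * 8 * 0.0635 * 1.387 = 10.569 kg
Step 5: ED = E_pack / m_pack = 870.71 / 10.569 = 82.38 Wh/kg

82.38 Wh/kg


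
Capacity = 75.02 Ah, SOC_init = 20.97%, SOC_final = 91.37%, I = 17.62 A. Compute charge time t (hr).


Step 1: dSOC = 91.37% - 20.97% = 70.4%
Step 2: delta_Ah = 75.02 * 70.4 / 100 = 52.814 Ah
Step 3: t = 52.814 / 17.62 = 2.997 hr

2.997 hr


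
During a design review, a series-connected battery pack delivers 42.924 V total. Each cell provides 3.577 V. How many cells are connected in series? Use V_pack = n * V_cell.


Rearranging: n = V_pack / V_cell = 42.924 / 3.577 = 12 cells

12


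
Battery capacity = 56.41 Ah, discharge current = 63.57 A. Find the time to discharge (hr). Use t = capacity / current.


t = capacity / current = 56.41 / 63.57 = 0.8874 hr

0.8874 hr


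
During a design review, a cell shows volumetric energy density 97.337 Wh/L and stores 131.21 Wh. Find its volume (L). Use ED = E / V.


V = E / ED = 131.21 / 97.337 = 1.348 L

1.348 L


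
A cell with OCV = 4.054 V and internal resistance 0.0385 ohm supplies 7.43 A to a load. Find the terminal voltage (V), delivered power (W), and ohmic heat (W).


Step 1: V_terminal = OCV - I*R = 4.054 - 7.43 * 0.0385 = 3.7679 V
Step 2: P_out = V_terminal * I = 3.7679 * 7.43 = 28.00 W
Step 3: Q = I^2 * R = 7.43^2 * 0.0385 = 2.125 W

V=3.7679 V, P=28.00 W, Q=2.125 W


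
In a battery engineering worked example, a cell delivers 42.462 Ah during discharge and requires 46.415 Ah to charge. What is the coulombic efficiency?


eta_c = Q_dis / Q_chg * 100 = 42.462 / 46.415 * 100 = 91.48%

91.48%


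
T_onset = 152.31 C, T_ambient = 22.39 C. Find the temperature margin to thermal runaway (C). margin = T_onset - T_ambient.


Safety margin = 152.31 C - 22.39 C = 129.92 C

129.92 C


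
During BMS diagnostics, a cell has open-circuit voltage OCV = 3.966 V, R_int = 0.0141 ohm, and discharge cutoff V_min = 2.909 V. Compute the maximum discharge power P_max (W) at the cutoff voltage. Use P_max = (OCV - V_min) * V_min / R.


P_max = (OCV - V_min) * V_min / R = (3.966 - 2.909) * 2.909 / 0.0141 = 1.057 * 2.909 / 0.0141 = 218.1 W

218.1 W


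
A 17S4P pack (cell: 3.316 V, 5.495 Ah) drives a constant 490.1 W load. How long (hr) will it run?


Step 1: E_pack = Ns * V_cell * Np * C_cell = 17 * 3.316 * 4 * 5.495 = 1239.1 Wh
Step 2: t = E_pack / P = 1239.1 / 490.1 = 2.528 hr

2.528 hr


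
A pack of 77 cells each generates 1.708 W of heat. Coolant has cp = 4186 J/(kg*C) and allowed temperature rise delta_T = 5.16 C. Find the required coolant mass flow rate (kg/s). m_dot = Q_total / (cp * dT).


Step 1: Total heat Q = 77 * 1.708 W = 131.52 W
Step 2: denom = cp * dT = 4186 * 5.16 = 21600
Step 3: m_dot = 131.52 / 21600 = 0.006089 kg/s

0.006089 kg/s


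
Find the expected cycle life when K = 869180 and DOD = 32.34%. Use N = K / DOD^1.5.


DOD^1.5 = 183.91
N = K / DOD^1.5 = 869180 / 183.91 = 4726

4726 cycles


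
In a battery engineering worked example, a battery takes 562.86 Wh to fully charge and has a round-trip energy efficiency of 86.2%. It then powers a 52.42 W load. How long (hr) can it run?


Step 1: E_discharge = eta/100 * E_charge = 86.2/100 * 562.86 = 485.19 Wh
Step 2: t = E_discharge / P = 485.19 / 52.42 = 9.256 hr

9.256 hr


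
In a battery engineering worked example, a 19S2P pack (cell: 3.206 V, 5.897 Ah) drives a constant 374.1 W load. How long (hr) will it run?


Step 1: E_pack = Ns * V_cell * Np * C_cell = 19 * 3.206 * 2 * 5.897 = 718.42 Wh
Step 2: t = E_pack / P = 718.42 / 374.1 = 1.920 hr

1.920 hr


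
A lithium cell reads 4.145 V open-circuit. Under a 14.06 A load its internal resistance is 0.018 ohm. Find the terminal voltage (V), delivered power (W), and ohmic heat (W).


Step 1: V_terminal = OCV - I*R = 4.145 - 14.06 * 0.018 = 3.8919 V
Step 2: P_out = V_terminal * I = 3.8919 * 14.06 = 54.72 W
Step 3: Q = I^2 * R = 14.06^2 * 0.018 = 3.558 W

V=3.8919 V, P=54.72 W, Q=3.558 W


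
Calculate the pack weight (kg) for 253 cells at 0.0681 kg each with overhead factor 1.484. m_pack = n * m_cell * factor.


m_pack = n * m_cell * overhead = 253 * 0.0681 * 1.484 = 25.57 kg

25.57 kg


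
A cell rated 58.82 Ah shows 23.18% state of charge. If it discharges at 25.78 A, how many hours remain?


Step 1: remaining = SOC/100 * C_total = 23.18/100 * 58.82 = 13.634 Ah
Step 2: t = remaining / I = 13.634 / 25.78 = 0.5289 hr

0.5289 hr


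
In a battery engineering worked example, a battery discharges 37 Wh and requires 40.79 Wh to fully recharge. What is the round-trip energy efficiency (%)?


Round-trip efficiency = 37/40.79 * 100% = 90.71%

90.71%


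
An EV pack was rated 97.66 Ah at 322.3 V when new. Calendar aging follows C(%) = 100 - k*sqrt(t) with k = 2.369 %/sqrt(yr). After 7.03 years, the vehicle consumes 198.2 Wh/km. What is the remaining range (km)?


Step 1: capacity retention = 100 - 2.369 * sqrt(7.03) = 100 - 2.369 * 2.6514 = 93.719%
Step 2: C_now = 97.66 * 93.719/100 = 91.526 Ah
Step 3: E_pack = V * C_now = 322.3 * 91.526 = 29499 Wh
Step 4: range = E_pack / consumption = 29499 / 198.2 = 148.8 km

148.8 km


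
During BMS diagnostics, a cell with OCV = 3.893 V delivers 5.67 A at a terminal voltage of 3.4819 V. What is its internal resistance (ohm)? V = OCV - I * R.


R = (OCV - V) / I = (3.893 - 3.4819) / 5.67 = 0.07250 ohm

0.07250 ohm


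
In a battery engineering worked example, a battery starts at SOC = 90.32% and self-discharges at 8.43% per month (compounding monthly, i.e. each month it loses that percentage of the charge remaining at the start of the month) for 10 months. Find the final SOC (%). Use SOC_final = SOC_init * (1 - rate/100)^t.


decay = (1 - 8.43/100)^10 = 0.41451
SOC_final = 90.32 * 0.41451 = 37.44%

37.44%


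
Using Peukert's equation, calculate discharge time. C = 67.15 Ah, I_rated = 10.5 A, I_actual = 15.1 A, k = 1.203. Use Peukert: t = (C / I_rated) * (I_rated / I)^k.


Step 1: t_rated = C / I_rated = 67.15 / 10.5 = 6.3952 hr
Step 2: ratio = 10.5 / 15.1 = 0.69536
Step 3: ratio^k = 0.69536^1.203 = 0.64592
Step 4: t = t_rated * ratio^k = 6.3952 * 0.64592 = 4.131 hr

4.131 hr


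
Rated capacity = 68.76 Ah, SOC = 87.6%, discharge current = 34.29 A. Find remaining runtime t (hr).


Step 1: remaining = SOC/100 * C_total = 87.6/100 * 68.76 = 60.234 Ah
Step 2: t = remaining / I = 60.234 / 34.29 = 1.757 hr

1.757 hr


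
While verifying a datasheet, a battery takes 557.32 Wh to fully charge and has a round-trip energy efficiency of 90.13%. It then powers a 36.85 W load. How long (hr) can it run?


Step 1: E_discharge = eta/100 * E_charge = 90.13/100 * 557.32 = 502.31 Wh
Step 2: t = E_discharge / P = 502.31 / 36.85 = 13.63 hr

13.63 hr


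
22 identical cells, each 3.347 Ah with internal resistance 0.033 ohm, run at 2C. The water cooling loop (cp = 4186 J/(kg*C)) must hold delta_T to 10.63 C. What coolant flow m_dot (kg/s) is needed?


Step 1: I = 2 * 3.347 = 6.694 A
Step 2: Q_cell = I^2 * R = 6.694^2 * 0.033 = 1.4787 W
Step 3: Q_total = 22 * 1.4787 = 32.531 W
Step 4: m_dot = Q_total / (cp * dT) = 32.531 / (4186 * 10.63) = 7.311e-04 kg/s

7.311e-04 kg/s


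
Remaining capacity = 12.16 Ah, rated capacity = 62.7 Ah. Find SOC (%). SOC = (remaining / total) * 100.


SOC = (remaining / total) * 100 = (12.16 / 62.7) * 100 = 19.39%

19.39%


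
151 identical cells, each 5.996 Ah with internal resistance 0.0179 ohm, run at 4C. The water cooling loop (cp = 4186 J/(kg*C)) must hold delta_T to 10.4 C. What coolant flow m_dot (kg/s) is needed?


Step 1: I = 4 * 5.996 = 23.984 A
Step 2: Q_cell = I^2 * R = 23.984^2 * 0.0179 = 10.297 W
Step 3: Q_total = 151 * 10.297 = 1554.8 W
Step 4: m_dot = Q_total / (cp * dT) = 1554.8 / (4186 * 10.4) = 0.03571 kg/s

0.03571 kg/s


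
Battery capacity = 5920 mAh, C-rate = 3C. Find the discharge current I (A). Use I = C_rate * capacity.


Convert: capacity = 5920 mAh = 5.92 Ah
I = C_rate * capacity = 3 * 5.92 = 17.76 A

17.76 A


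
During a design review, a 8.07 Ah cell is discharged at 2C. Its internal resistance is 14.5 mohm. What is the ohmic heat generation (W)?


Convert: R = 14.5 mohm = 0.0145 ohm
Step 1: I = C_rate * capacity = 2 * 8.07 = 16.14 A
Step 2: Q = I^2 * R = 16.14^2 * 0.0145 = 260.5 * 0.0145 = 3.777 W

3.777 W


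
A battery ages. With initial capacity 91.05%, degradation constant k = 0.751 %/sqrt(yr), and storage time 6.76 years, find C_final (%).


Step 1: sqrt(6.76 yr) = 2.6
Step 2: drop = 0.751 * 2.6 = 1.9526
Step 3: C_final = 91.05 - 1.9526 = 89.10%

89.10%


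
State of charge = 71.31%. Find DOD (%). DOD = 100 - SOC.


Complement of SOC: DOD = 100% - 71.31% = 28.69%

28.69%


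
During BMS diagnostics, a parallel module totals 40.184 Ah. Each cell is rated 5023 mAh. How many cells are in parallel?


Convert: C_cell = 5023 mAh = 5.023 Ah
n = C_total / C_cell = 40.184 / 5.023 = 8

8


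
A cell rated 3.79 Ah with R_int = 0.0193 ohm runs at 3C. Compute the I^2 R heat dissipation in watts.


Step 1: I = C_rate * capacity = 3 * 3.79 = 11.37 A
Step 2: Q = I^2 * R = 11.37^2 * 0.0193 = 129.28 * 0.0193 = 2.495 W

2.495 W


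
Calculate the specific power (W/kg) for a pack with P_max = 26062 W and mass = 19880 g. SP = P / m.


Convert: m = 19880 g = 19.88 kg
Specific power = 26062 W / 19.88 kg = 1311 W/kg

1311 W/kg


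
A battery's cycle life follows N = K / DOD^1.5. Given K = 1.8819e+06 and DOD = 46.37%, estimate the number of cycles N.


DOD^1.5 = 315.76
N = K / DOD^1.5 = 1.8819e+06 / 315.76 = 5960

5960 cycles


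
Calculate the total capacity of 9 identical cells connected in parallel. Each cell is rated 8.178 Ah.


C_total = 9 * 8.178 = 73.602 Ah

73.602 Ah


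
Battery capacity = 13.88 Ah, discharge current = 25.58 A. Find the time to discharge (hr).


t = capacity / current = 13.88 / 25.58 = 0.5426 hr

0.5426 hr


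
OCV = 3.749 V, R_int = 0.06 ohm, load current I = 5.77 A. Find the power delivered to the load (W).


Step 1: V_terminal = OCV - I*R = 3.749 - 5.77 * 0.06 = 3.4028 V
Step 2: P_out = V_terminal * I = 3.4028 * 5.77 = 19.63 W

19.63 W


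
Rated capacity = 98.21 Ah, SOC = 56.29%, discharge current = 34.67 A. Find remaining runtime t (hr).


Step 1: remaining = SOC/100 * C_total = 56.29/100 * 98.21 = 55.282 Ah
Step 2: t = remaining / I = 55.282 / 34.67 = 1.595 hr

1.595 hr


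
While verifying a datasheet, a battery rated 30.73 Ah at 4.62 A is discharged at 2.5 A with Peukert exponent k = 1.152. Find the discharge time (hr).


t_rated = C / I_rated = 30.73 / 4.62 = 6.6515 hr
(I_rated/I)^k = (1.848)^1.152 = 2.0288
t = t_rated * (I_rated/I)^k = 6.6515 * 2.0288 = 13.49 hr

13.49 hr


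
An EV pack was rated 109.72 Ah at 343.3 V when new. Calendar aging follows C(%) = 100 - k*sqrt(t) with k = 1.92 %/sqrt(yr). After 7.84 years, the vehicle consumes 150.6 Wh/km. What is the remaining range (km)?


Step 1: capacity retention = 100 - 1.92 * sqrt(7.84) = 100 - 1.92 * 2.8 = 94.624%
Step 2: C_now = 109.72 * 94.624/100 = 103.82 Ah
Step 3: E_pack = V * C_now = 343.3 * 103.82 = 35641 Wh
Step 4: range = E_pack / consumption = 35641 / 150.6 = 236.7 km

236.7 km


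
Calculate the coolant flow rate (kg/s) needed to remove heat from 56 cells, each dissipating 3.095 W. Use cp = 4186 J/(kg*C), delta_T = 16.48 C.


Q_total = 56 * 3.095 = 173.32 W
m_dot = Q_total / (cp * dT) = 173.32 / (4186 * 16.48) = 0.002512 kg/s

0.002512 kg/s


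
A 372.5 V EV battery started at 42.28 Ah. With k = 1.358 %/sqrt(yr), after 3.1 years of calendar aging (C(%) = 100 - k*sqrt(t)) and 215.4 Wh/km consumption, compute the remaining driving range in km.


Step 1: capacity retention = 100 - 1.358 * sqrt(3.1) = 100 - 1.358 * 1.7607 = 97.609%
Step 2: C_now = 42.28 * 97.609/100 = 41.269 Ah
Step 3: E_pack = V * C_now = 372.5 * 41.269 = 15373 Wh
Step 4: range = E_pack / consumption = 15373 / 215.4 = 71.37 km

71.37 km


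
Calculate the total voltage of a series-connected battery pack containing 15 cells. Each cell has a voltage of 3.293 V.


Series voltages add: 15 * 3.293 V = 49.395 V

49.395 V


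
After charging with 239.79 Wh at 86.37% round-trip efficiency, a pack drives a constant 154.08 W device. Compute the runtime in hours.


Step 1: E_discharge = eta/100 * E_charge = 86.37/100 * 239.79 = 207.11 Wh
Step 2: t = E_discharge / P = 207.11 / 154.08 = 1.344 hr

1.344 hr


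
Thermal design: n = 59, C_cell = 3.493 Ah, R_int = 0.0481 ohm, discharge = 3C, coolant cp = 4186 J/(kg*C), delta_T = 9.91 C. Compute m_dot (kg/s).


Step 1: I = 3 * 3.493 = 10.479 A
Step 2: Q_cell = I^2 * R = 10.479^2 * 0.0481 = 5.2818 W
Step 3: Q_total = 59 * 5.2818 = 311.63 W
Step 4: m_dot = Q_total / (cp * dT) = 311.63 / (4186 * 9.91) = 0.007512 kg/s

0.007512 kg/s


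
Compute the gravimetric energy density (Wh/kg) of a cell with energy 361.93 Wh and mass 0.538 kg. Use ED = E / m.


ED = E / m = 361.93 / 0.538 = 672.7 Wh/kg

672.7 Wh/kg


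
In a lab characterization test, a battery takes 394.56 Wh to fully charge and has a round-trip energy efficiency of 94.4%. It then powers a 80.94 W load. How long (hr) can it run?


Step 1: E_discharge = eta/100 * E_charge = 94.4/100 * 394.56 = 372.46 Wh
Step 2: t = E_discharge / P = 372.46 / 80.94 = 4.602 hr

4.602 hr


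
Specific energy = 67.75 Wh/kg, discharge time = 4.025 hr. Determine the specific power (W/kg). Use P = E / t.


Specific power = 67.75 Wh/kg / 4.025 hr = 16.83 W/kg

16.83 W/kg


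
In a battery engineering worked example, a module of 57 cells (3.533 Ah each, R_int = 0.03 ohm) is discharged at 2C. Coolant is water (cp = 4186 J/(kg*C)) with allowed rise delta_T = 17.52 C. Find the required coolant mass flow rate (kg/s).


Step 1: I = 2 * 3.533 = 7.066 A
Step 2: Q_cell = I^2 * R = 7.066^2 * 0.03 = 1.4979 W
Step 3: Q_total = 57 * 1.4979 = 85.38 W
Step 4: m_dot = Q_total / (cp * dT) = 85.38 / (4186 * 17.52) = 0.001164 kg/s

0.001164 kg/s


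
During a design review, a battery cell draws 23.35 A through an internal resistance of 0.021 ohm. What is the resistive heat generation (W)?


I^2 = 545.22
Q = 545.22 * 0.021 = 11.45 W

11.45 W


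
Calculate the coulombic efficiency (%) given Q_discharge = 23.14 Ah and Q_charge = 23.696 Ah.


Coulombic efficiency = 23.14/23.696 * 100% = 97.65%

97.65%


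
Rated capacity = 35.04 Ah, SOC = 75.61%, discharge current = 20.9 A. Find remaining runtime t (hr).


Step 1: remaining = SOC/100 * C_total = 75.61/100 * 35.04 = 26.494 Ah
Step 2: t = remaining / I = 26.494 / 20.9 = 1.268 hr

1.268 hr


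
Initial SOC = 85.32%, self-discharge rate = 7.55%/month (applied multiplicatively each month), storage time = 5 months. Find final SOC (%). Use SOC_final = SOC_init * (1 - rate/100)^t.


Monthly retention factor = 1 - 7.55/100 = 0.9245
Over 5 months: factor^5 = 0.67536
SOC_final = 85.32 * 0.67536 = 57.62%

57.62%


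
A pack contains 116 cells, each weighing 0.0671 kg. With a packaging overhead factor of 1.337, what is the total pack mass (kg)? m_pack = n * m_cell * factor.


Cell mass sum = 116 * 0.0671 = 7.7836 kg
With overhead 1.337: m_pack = 7.7836 * 1.337 = 10.41 kg

10.41 kg


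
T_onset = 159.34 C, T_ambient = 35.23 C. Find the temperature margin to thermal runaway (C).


margin = T_onset - T_ambient = 159.34 - 35.23 = 124.11 C

124.11 C


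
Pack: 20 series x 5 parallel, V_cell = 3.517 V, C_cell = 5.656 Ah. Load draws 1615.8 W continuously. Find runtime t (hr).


Step 1: E_pack = Ns * V_cell * Np * C_cell = 20 * 3.517 * 5 * 5.656 = 1989.2 Wh
Step 2: t = E_pack / P = 1989.2 / 1615.8 = 1.231 hr

1.231 hr


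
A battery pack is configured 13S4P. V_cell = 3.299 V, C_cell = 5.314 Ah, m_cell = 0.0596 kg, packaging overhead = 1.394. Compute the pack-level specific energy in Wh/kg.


Step 1: V_pack = 13 * 3.299 = 42.887 V
Step 2: C_pack = 4 * 5.314 = 21.256 Ah
Step 3: E_pack = V_pack * C_pack = 42.887 * 21.256 = 911.61 Wh
Step 4: m_pack = 13 * 4 * 0.0596 * 1.394 = 4.3203 kg
Step 5: ED = E_pack / m_pack = 911.61 / 4.3203 = 211.0 Wh/kg

211.0 Wh/kg


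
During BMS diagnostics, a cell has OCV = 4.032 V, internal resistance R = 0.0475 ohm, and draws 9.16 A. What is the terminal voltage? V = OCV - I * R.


V = OCV - I*R = 4.032 - 9.16 * 0.0475 = 3.597 V

3.597 V


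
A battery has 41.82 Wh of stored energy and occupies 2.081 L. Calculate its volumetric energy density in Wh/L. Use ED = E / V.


ED = E / V = 41.82 / 2.081 = 20.10 Wh/L

20.10 Wh/L


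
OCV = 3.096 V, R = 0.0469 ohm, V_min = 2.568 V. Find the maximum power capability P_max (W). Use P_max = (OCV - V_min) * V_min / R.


dV = OCV - V_min = 0.528 V (so I_max = dV / R)
P_max = dV * V_min / R = 0.528 * 2.568 / 0.0469 = 28.91 W

28.91 W


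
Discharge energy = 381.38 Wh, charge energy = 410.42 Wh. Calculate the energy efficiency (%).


Round-trip efficiency = 381.38/410.42 * 100% = 92.92%

92.92%


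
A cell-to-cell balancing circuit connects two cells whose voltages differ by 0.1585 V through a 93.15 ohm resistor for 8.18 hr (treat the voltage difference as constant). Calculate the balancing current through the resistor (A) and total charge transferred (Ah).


First, Ohm's law: I_bal = 0.1585 V / 93.15 ohm = 0.0017016 A
Then Q = I * t = 0.0017016 A * 8.18 hr = 0.01392 Ah

I=0.0017016 A, Q=0.01392 Ah


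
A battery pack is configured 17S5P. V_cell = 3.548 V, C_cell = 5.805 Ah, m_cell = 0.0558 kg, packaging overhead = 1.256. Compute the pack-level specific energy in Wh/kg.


Step 1: V_pack = 17 * 3.548 = 60.316 V
Step 2: C_pack = 5 * 5.805 = 29.025 Ah
Step 3: E_pack = V_pack * C_pack = 60.316 * 29.025 = 1750.7 Wh
Step 4: m_pack = 17 * 5 * 0.0558 * 1.256 = 5.9572 kg
Step 5: ED = E_pack / m_pack = 1750.7 / 5.9572 = 293.9 Wh/kg

293.9 Wh/kg


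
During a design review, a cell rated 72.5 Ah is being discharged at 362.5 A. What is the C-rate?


Rearranging: C_rate = 362.5 / 72.5 = 5C

5C


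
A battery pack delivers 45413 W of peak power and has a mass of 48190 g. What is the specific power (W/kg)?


Convert: m = 48190 g = 48.19 kg
SP = P / m = 45413 / 48.19 = 942.4 W/kg

942.4 W/kg


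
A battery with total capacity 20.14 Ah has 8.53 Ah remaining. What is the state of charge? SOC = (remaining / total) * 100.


SOC = (remaining / total) * 100 = (8.53 / 20.14) * 100 = 42.35%

42.35%


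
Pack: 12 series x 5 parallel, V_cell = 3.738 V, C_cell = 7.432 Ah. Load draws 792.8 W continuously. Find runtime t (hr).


Step 1: E_pack = Ns * V_cell * Np * C_cell = 12 * 3.738 * 5 * 7.432 = 1666.8 Wh
Step 2: t = E_pack / P = 1666.8 / 792.8 = 2.102 hr

2.102 hr


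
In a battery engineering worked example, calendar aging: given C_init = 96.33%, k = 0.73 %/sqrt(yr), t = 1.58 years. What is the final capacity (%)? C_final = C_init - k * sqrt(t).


Step 1: sqrt(1.58 yr) = 1.257
Step 2: drop = 0.73 * 1.257 = 0.91761
Step 3: C_final = 96.33 - 0.91761 = 95.41%

95.41%


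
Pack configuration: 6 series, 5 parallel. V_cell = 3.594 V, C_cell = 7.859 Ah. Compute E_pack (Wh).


E = Ns * Vcell * Np * Ccell = 6 * 3.594 * 5 * 7.859 = 847.4 Wh

847.4 Wh


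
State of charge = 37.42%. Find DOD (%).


DOD = 100 - SOC = 100 - 37.42 = 62.58%

62.58%


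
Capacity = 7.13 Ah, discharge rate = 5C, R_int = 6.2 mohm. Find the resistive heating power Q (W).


Convert: R = 6.2 mohm = 0.0062 ohm
Step 1: I = C_rate * capacity = 5 * 7.13 = 35.65 A
Step 2: Q = I^2 * R = 35.65^2 * 0.0062 = 1270.9 * 0.0062 = 7.880 W

7.880 W


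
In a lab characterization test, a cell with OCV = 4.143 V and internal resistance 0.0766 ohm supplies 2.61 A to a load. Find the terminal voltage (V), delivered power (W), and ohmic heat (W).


Step 1: V_terminal = OCV - I*R = 4.143 - 2.61 * 0.0766 = 3.9431 V
Step 2: P_out = V_terminal * I = 3.9431 * 2.61 = 10.29 W
Step 3: Q = I^2 * R = 2.61^2 * 0.0766 = 0.5218 W

V=3.9431 V, P=10.29 W, Q=0.5218 W


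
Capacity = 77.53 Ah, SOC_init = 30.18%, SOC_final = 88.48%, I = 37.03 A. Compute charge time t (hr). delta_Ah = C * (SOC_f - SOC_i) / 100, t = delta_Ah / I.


delta_Ah = 77.53 * (88.48 - 30.18) / 100 = 45.2 Ah
t = delta_Ah / I = 45.2 / 37.03 = 1.221 hr

1.221 hr


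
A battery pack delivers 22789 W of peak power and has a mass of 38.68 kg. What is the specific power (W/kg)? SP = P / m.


Specific power = 22789 W / 38.68 kg = 589.2 W/kg

589.2 W/kg


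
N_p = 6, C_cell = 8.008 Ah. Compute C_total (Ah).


C_total = 6 * 8.008 = 48.048 Ah

48.048 Ah


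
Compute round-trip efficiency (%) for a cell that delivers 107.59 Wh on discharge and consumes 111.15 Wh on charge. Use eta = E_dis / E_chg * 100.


Round-trip efficiency = 107.59/111.15 * 100% = 96.80%

96.80%


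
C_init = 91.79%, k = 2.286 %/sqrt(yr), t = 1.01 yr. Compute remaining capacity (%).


sqrt(t) = sqrt(1.01) = 1.005
C_final = 91.79 - 2.286 * 1.005 = 89.49%

89.49%


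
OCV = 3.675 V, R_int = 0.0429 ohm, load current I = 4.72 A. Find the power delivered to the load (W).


Step 1: V_terminal = OCV - I*R = 3.675 - 4.72 * 0.0429 = 3.4725 V
Step 2: P_out = V_terminal * I = 3.4725 * 4.72 = 16.39 W

16.39 W


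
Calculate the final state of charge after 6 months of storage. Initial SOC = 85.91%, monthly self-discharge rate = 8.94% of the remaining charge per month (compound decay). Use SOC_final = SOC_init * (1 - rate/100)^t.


Monthly retention factor = 1 - 8.94/100 = 0.9106
Over 6 months: factor^6 = 0.57012
SOC_final = 85.91 * 0.57012 = 48.98%

48.98%


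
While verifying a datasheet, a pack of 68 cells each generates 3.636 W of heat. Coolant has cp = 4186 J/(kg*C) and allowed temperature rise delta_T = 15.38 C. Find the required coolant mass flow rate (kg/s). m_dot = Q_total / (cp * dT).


Step 1: Total heat Q = 68 * 3.636 W = 247.25 W
Step 2: denom = cp * dT = 4186 * 15.38 = 64381
Step 3: m_dot = 247.25 / 64381 = 0.003840 kg/s

0.003840 kg/s


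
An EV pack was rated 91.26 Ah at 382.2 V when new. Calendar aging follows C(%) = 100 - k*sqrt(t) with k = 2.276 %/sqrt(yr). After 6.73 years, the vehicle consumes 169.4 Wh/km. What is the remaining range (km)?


Step 1: capacity retention = 100 - 2.276 * sqrt(6.73) = 100 - 2.276 * 2.5942 = 94.096%
Step 2: C_now = 91.26 * 94.096/100 = 85.872 Ah
Step 3: E_pack = V * C_now = 382.2 * 85.872 = 32820 Wh
Step 4: range = E_pack / consumption = 32820 / 169.4 = 193.7 km

193.7 km


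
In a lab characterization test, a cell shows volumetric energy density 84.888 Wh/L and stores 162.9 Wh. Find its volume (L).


V = E / ED = 162.9 / 84.888 = 1.919 L

1.919 L


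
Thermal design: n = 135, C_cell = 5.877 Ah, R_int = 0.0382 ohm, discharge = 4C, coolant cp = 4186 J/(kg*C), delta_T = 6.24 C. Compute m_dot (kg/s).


Step 1: I = 4 * 5.877 = 23.508 A
Step 2: Q_cell = I^2 * R = 23.508^2 * 0.0382 = 21.11 W
Step 3: Q_total = 135 * 21.11 = 2849.9 W
Step 4: m_dot = Q_total / (cp * dT) = 2849.9 / (4186 * 6.24) = 0.1091 kg/s

0.1091 kg/s


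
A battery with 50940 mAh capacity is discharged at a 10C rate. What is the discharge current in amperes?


Convert: capacity = 50940 mAh = 50.94 Ah
I = C_rate * capacity = 10 * 50.94 = 509.4 A

509.4 A


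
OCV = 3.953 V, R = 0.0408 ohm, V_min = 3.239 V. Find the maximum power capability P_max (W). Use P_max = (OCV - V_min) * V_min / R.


P_max = (OCV - V_min) * V_min / R = (3.953 - 3.239) * 3.239 / 0.0408 = 0.714 * 3.239 / 0.0408 = 56.68 W

56.68 W


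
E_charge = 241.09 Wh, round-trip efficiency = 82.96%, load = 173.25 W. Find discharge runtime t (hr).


Step 1: E_discharge = eta/100 * E_charge = 82.96/100 * 241.09 = 200.01 Wh
Step 2: t = E_discharge / P = 200.01 / 173.25 = 1.154 hr

1.154 hr


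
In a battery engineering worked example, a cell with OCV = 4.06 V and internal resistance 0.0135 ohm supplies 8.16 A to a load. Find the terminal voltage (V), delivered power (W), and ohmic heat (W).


Step 1: V_terminal = OCV - I*R = 4.06 - 8.16 * 0.0135 = 3.9498 V
Step 2: P_out = V_terminal * I = 3.9498 * 8.16 = 32.23 W
Step 3: Q = I^2 * R = 8.16^2 * 0.0135 = 0.8989 W

V=3.9498 V, P=32.23 W, Q=0.8989 W


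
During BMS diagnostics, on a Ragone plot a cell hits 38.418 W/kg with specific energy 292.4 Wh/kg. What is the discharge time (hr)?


t = E / P = 292.4 / 38.418 = 7.611 hr

7.611 hr


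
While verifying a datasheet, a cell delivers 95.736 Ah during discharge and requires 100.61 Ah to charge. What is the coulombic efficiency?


Coulombic efficiency = 95.736/100.61 * 100% = 95.16%

95.16%


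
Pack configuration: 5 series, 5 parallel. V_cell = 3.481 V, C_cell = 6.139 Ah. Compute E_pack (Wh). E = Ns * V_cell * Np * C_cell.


E = Ns * Vcell * Np * Ccell = 5 * 3.481 * 5 * 6.139 = 534.2 Wh

534.2 Wh


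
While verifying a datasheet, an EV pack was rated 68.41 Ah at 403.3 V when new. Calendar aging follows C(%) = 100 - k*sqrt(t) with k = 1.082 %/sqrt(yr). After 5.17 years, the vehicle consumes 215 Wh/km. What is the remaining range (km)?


Step 1: capacity retention = 100 - 1.082 * sqrt(5.17) = 100 - 1.082 * 2.2738 = 97.54%
Step 2: C_now = 68.41 * 97.54/100 = 66.727 Ah
Step 3: E_pack = V * C_now = 403.3 * 66.727 = 26911 Wh
Step 4: range = E_pack / consumption = 26911 / 215 = 125.2 km

125.2 km


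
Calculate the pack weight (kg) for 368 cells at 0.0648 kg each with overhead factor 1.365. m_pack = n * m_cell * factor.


m_pack = n * m_cell * overhead = 368 * 0.0648 * 1.365 = 32.55 kg

32.55 kg


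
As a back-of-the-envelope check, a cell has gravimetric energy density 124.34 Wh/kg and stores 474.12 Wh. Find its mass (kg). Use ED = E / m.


m = E / ED = 474.12 / 124.34 = 3.813 kg

3.813 kg


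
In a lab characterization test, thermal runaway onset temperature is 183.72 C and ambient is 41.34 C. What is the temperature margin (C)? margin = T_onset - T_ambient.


Safety margin = 183.72 C - 41.34 C = 142.38 C

142.38 C


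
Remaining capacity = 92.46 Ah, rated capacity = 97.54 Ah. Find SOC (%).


SOC = (remaining / total) * 100 = (92.46 / 97.54) * 100 = 94.79%

94.79%


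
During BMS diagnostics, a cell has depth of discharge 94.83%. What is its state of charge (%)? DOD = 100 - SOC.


SOC = 100 - DOD = 100 - 94.83 = 5.17%

5.17%


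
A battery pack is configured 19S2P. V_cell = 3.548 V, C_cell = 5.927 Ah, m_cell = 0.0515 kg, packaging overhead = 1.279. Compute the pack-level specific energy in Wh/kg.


Step 1: V_pack = 19 * 3.548 = 67.412 V
Step 2: C_pack = 2 * 5.927 = 11.854 Ah
Step 3: E_pack = V_pack * C_pack = 67.412 * 11.854 = 799.1 Wh
Step 4: m_pack = 19 * 2 * 0.0515 * 1.279 = 2.503 kg
Step 5: ED = E_pack / m_pack = 799.1 / 2.503 = 319.3 Wh/kg

319.3 Wh/kg


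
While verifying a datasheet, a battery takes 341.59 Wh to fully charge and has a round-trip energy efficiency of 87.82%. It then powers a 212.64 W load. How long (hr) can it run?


Step 1: E_discharge = eta/100 * E_charge = 87.82/100 * 341.59 = 299.98 Wh
Step 2: t = E_discharge / P = 299.98 / 212.64 = 1.411 hr

1.411 hr


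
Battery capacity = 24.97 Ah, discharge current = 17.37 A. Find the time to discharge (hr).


Runtime = 24.97 Ah / 17.37 A = 1.438 hr

1.438 hr


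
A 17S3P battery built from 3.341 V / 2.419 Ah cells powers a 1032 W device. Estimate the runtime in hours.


Step 1: E_pack = Ns * V_cell * Np * C_cell = 17 * 3.341 * 3 * 2.419 = 412.18 Wh
Step 2: t = E_pack / P = 412.18 / 1032 = 0.3994 hr

0.3994 hr


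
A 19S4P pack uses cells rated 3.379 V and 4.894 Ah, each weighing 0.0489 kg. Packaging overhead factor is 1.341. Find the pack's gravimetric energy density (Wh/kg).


Step 1: V_pack = 19 * 3.379 = 64.201 V
Step 2: C_pack = 4 * 4.894 = 19.576 Ah
Step 3: E_pack = V_pack * C_pack = 64.201 * 19.576 = 1256.8 Wh
Step 4: m_pack = 19 * 4 * 0.0489 * 1.341 = 4.9837 kg
Step 5: ED = E_pack / m_pack = 1256.8 / 4.9837 = 252.2 Wh/kg

252.2 Wh/kg


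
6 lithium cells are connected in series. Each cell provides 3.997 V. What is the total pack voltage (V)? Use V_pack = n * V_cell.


Series voltages add: 6 * 3.997 V = 23.982 V

23.982 V


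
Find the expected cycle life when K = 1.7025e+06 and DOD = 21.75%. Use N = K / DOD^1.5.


DOD^1.5 = 101.44
N = K / DOD^1.5 = 1.7025e+06 / 101.44 = 16780

16780 cycles


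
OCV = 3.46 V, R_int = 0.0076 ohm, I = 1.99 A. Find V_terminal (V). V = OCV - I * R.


IR drop = 1.99 * 0.0076 = 0.015124 V
V = 3.46 - 0.015124 = 3.445 V

3.445 V


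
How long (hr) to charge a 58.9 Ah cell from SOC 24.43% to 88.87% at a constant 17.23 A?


Step 1: dSOC = 88.87% - 24.43% = 64.44%
Step 2: delta_Ah = 58.9 * 64.44 / 100 = 37.955 Ah
Step 3: t = 37.955 / 17.23 = 2.203 hr

2.203 hr


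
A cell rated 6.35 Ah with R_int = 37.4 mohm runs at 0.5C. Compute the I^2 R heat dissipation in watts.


Convert: R = 37.4 mohm = 0.0374 ohm
Step 1: I = C_rate * capacity = 0.5 * 6.35 = 3.175 A
Step 2: Q = I^2 * R = 3.175^2 * 0.0374 = 10.081 * 0.0374 = 0.3770 W

0.3770 W


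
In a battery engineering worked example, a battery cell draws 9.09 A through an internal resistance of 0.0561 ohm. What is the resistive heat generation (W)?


I^2 = 82.628
Q = 82.628 * 0.0561 = 4.635 W

4.635 W


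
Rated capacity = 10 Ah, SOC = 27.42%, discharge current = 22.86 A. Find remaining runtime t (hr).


Step 1: remaining = SOC/100 * C_total = 27.42/100 * 10 = 2.742 Ah
Step 2: t = remaining / I = 2.742 / 22.86 = 0.1199 hr

0.1199 hr


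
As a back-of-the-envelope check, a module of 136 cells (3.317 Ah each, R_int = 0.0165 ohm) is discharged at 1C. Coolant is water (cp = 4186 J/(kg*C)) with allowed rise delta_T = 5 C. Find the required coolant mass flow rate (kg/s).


Step 1: I = 1 * 3.317 = 3.317 A
Step 2: Q_cell = I^2 * R = 3.317^2 * 0.0165 = 0.18154 W
Step 3: Q_total = 136 * 0.18154 = 24.689 W
Step 4: m_dot = Q_total / (cp * dT) = 24.689 / (4186 * 5) = 0.001180 kg/s

0.001180 kg/s


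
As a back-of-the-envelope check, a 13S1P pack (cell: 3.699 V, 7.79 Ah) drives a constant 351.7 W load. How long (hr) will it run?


Step 1: E_pack = Ns * V_cell * Np * C_cell = 13 * 3.699 * 1 * 7.79 = 374.6 Wh
Step 2: t = E_pack / P = 374.6 / 351.7 = 1.065 hr

1.065 hr


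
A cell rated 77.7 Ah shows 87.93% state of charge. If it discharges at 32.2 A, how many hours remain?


Step 1: remaining = SOC/100 * C_total = 87.93/100 * 77.7 = 68.322 Ah
Step 2: t = remaining / I = 68.322 / 32.2 = 2.122 hr

2.122 hr


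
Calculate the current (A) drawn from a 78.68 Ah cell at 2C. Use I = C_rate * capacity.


I = C_rate * capacity = 2 * 78.68 = 157.36 A

157.36 A


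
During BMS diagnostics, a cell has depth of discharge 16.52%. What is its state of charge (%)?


SOC = 100 - DOD = 100 - 16.52 = 83.48%

83.48%


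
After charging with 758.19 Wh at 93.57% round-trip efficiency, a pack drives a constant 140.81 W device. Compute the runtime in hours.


Step 1: E_discharge = eta/100 * E_charge = 93.57/100 * 758.19 = 709.44 Wh
Step 2: t = E_discharge / P = 709.44 / 140.81 = 5.038 hr

5.038 hr


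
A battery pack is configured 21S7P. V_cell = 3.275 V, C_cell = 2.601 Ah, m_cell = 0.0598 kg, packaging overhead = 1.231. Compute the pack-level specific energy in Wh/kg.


Step 1: V_pack = 21 * 3.275 = 68.775 V
Step 2: C_pack = 7 * 2.601 = 18.207 Ah
Step 3: E_pack = V_pack * C_pack = 68.775 * 18.207 = 1252.2 Wh
Step 4: m_pack = 21 * 7 * 0.0598 * 1.231 = 10.821 kg
Step 5: ED = E_pack / m_pack = 1252.2 / 10.821 = 115.7 Wh/kg

115.7 Wh/kg


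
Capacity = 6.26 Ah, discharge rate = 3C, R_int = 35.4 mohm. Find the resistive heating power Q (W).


Convert: R = 35.4 mohm = 0.0354 ohm
Step 1: I = C_rate * capacity = 3 * 6.26 = 18.78 A
Step 2: Q = I^2 * R = 18.78^2 * 0.0354 = 352.69 * 0.0354 = 12.49 W

12.49 W


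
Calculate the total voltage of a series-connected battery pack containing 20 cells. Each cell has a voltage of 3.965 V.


Series voltages add: 20 * 3.965 V = 79.3 V

79.3 V


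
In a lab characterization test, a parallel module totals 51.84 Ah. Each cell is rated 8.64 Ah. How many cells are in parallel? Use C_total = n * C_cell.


n = C_total / C_cell = 51.84 / 8.64 = 6

6


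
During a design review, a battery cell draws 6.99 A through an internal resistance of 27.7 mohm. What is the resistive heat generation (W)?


Convert: R = 27.7 mohm = 0.0277 ohm
I^2 = 48.86
Q = 48.86 * 0.0277 = 1.353 W

1.353 W


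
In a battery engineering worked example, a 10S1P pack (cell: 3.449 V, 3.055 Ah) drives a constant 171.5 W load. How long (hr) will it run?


Step 1: E_pack = Ns * V_cell * Np * C_cell = 10 * 3.449 * 1 * 3.055 = 105.37 Wh
Step 2: t = E_pack / P = 105.37 / 171.5 = 0.6144 hr

0.6144 hr


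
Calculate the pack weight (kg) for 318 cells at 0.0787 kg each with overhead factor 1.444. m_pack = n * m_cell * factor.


m_pack = n * m_cell * overhead = 318 * 0.0787 * 1.444 = 36.14 kg

36.14 kg


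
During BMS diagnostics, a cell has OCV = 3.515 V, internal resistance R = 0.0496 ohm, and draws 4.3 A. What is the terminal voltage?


IR drop = 4.3 * 0.0496 = 0.21328 V
V = 3.515 - 0.21328 = 3.302 V

3.302 V


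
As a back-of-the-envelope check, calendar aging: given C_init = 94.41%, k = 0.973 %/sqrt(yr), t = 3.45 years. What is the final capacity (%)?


sqrt(t) = sqrt(3.45) = 1.8574
C_final = 94.41 - 0.973 * 1.8574 = 92.60%

92.60%


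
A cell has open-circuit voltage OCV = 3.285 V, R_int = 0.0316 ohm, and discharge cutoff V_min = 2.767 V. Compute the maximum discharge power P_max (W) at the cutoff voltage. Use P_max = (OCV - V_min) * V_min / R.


dV = OCV - V_min = 0.518 V (so I_max = dV / R)
P_max = dV * V_min / R = 0.518 * 2.767 / 0.0316 = 45.36 W

45.36 W


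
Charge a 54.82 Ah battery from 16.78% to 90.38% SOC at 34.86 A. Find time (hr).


Step 1: dSOC = 90.38% - 16.78% = 73.6%
Step 2: delta_Ah = 54.82 * 73.6 / 100 = 40.348 Ah
Step 3: t = 40.348 / 34.86 = 1.157 hr

1.157 hr


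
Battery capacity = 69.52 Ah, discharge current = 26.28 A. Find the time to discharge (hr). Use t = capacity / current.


Runtime = 69.52 Ah / 26.28 A = 2.645 hr

2.645 hr


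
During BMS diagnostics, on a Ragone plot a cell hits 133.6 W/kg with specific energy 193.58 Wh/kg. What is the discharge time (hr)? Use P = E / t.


t = E / P = 193.58 / 133.6 = 1.449 hr

1.449 hr


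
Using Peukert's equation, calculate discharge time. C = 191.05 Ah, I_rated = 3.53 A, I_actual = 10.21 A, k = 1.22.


t_rated = C / I_rated = 191.05 / 3.53 = 54.122 hr
(I_rated/I)^k = (0.34574)^1.22 = 0.2737
t = t_rated * (I_rated/I)^k = 54.122 * 0.2737 = 14.81 hr

14.81 hr


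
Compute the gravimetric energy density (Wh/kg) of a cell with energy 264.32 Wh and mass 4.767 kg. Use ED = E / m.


ED = E / m = 264.32 / 4.767 = 55.45 Wh/kg

55.45 Wh/kg


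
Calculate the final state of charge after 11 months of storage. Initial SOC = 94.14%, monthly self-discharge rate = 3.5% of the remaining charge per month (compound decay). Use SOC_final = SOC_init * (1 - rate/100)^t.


decay = (1 - 3.5/100)^11 = 0.67577
SOC_final = 94.14 * 0.67577 = 63.62%

63.62%


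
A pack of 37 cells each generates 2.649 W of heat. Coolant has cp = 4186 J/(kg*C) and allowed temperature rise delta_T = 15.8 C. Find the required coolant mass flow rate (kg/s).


Q_total = 37 * 2.649 = 98.013 W
m_dot = Q_total / (cp * dT) = 98.013 / (4186 * 15.8) = 0.001482 kg/s

0.001482 kg/s


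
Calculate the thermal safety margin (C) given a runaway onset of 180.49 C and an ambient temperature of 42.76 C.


Safety margin = 180.49 C - 42.76 C = 137.73 C

137.73 C


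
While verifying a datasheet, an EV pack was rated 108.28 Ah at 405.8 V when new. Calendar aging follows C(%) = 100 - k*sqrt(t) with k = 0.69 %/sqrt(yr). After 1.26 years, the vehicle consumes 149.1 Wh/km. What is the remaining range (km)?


Step 1: capacity retention = 100 - 0.69 * sqrt(1.26) = 100 - 0.69 * 1.1225 = 99.225%
Step 2: C_now = 108.28 * 99.225/100 = 107.44 Ah
Step 3: E_pack = V * C_now = 405.8 * 107.44 = 43599 Wh
Step 4: range = E_pack / consumption = 43599 / 149.1 = 292.4 km

292.4 km


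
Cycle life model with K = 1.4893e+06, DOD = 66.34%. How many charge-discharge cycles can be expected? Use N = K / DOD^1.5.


DOD^1.5 = 540.34
N = K / DOD^1.5 = 1.4893e+06 / 540.34 = 2756

2756 cycles


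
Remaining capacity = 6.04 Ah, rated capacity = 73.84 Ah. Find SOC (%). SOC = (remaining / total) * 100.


SOC% = 6.04 / 73.84 * 100 = 8.180%

8.180%


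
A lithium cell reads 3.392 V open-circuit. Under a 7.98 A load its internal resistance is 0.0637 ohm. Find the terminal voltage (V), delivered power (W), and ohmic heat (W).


Step 1: V_terminal = OCV - I*R = 3.392 - 7.98 * 0.0637 = 2.8837 V
Step 2: P_out = V_terminal * I = 2.8837 * 7.98 = 23.01 W
Step 3: Q = I^2 * R = 7.98^2 * 0.0637 = 4.056 W

V=2.8837 V, P=23.01 W, Q=4.056 W


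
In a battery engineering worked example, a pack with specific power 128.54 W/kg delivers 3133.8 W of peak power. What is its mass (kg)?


m = P / SP = 3133.8 / 128.54 = 24.38 kg

24.38 kg


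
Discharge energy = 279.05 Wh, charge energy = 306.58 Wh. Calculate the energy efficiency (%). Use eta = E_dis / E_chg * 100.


Round-trip efficiency = 279.05/306.58 * 100% = 91.02%

91.02%


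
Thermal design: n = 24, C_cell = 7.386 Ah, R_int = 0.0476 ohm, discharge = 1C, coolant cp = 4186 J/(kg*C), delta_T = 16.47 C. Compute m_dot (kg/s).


Step 1: I = 1 * 7.386 = 7.386 A
Step 2: Q_cell = I^2 * R = 7.386^2 * 0.0476 = 2.5967 W
Step 3: Q_total = 24 * 2.5967 = 62.321 W
Step 4: m_dot = Q_total / (cp * dT) = 62.321 / (4186 * 16.47) = 9.039e-04 kg/s

9.039e-04 kg/s


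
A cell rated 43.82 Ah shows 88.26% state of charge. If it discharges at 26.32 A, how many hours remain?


Step 1: remaining = SOC/100 * C_total = 88.26/100 * 43.82 = 38.676 Ah
Step 2: t = remaining / I = 38.676 / 26.32 = 1.469 hr

1.469 hr


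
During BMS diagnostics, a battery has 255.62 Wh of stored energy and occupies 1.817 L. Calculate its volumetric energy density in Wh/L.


Volumetric ED = 255.62 Wh / 1.817 L = 140.7 Wh/L

140.7 Wh/L


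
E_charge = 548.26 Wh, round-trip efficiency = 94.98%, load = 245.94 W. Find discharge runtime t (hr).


Step 1: E_discharge = eta/100 * E_charge = 94.98/100 * 548.26 = 520.74 Wh
Step 2: t = E_discharge / P = 520.74 / 245.94 = 2.117 hr

2.117 hr


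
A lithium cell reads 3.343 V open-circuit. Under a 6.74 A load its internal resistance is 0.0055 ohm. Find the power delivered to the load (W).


Step 1: V_terminal = OCV - I*R = 3.343 - 6.74 * 0.0055 = 3.3059 V
Step 2: P_out = V_terminal * I = 3.3059 * 6.74 = 22.28 W

22.28 W


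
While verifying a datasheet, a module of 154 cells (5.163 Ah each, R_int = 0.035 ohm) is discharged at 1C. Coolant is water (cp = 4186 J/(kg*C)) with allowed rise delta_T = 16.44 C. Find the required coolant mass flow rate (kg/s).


Step 1: I = 1 * 5.163 = 5.163 A
Step 2: Q_cell = I^2 * R = 5.163^2 * 0.035 = 0.93298 W
Step 3: Q_total = 154 * 0.93298 = 143.68 W
Step 4: m_dot = Q_total / (cp * dT) = 143.68 / (4186 * 16.44) = 0.002088 kg/s

0.002088 kg/s
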